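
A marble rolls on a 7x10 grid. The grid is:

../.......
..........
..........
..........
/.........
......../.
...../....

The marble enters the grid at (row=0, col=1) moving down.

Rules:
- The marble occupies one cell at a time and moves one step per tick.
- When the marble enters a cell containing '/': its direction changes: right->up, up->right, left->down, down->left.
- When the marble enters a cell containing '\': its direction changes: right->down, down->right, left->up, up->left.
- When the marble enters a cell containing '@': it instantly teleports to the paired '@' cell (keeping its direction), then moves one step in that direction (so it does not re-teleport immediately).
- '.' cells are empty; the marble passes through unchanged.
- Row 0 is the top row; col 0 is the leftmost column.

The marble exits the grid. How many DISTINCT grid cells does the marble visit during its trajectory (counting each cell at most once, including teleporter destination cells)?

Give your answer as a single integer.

Step 1: enter (0,1), '.' pass, move down to (1,1)
Step 2: enter (1,1), '.' pass, move down to (2,1)
Step 3: enter (2,1), '.' pass, move down to (3,1)
Step 4: enter (3,1), '.' pass, move down to (4,1)
Step 5: enter (4,1), '.' pass, move down to (5,1)
Step 6: enter (5,1), '.' pass, move down to (6,1)
Step 7: enter (6,1), '.' pass, move down to (7,1)
Step 8: at (7,1) — EXIT via bottom edge, pos 1
Distinct cells visited: 7 (path length 7)

Answer: 7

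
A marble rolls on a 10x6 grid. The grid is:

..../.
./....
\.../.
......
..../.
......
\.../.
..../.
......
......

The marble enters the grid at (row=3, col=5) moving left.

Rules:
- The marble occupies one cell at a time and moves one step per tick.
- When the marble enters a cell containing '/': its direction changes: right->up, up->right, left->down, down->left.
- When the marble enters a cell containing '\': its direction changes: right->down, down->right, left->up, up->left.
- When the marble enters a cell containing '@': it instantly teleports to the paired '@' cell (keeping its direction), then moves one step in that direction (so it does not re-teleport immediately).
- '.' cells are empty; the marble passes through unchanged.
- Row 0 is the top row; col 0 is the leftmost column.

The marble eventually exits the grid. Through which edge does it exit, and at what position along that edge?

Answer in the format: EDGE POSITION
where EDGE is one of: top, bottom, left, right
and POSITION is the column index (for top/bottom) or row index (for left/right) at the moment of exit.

Step 1: enter (3,5), '.' pass, move left to (3,4)
Step 2: enter (3,4), '.' pass, move left to (3,3)
Step 3: enter (3,3), '.' pass, move left to (3,2)
Step 4: enter (3,2), '.' pass, move left to (3,1)
Step 5: enter (3,1), '.' pass, move left to (3,0)
Step 6: enter (3,0), '.' pass, move left to (3,-1)
Step 7: at (3,-1) — EXIT via left edge, pos 3

Answer: left 3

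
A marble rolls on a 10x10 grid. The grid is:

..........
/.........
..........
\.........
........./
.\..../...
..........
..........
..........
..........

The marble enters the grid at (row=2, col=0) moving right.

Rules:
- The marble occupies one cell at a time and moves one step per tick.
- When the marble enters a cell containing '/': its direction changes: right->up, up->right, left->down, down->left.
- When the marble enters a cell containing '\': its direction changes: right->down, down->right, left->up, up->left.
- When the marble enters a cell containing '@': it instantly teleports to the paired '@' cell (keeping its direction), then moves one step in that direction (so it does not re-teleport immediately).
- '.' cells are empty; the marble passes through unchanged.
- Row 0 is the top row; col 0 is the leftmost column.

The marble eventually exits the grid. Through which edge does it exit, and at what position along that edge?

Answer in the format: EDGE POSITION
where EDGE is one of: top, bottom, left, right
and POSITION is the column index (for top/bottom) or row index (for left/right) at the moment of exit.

Step 1: enter (2,0), '.' pass, move right to (2,1)
Step 2: enter (2,1), '.' pass, move right to (2,2)
Step 3: enter (2,2), '.' pass, move right to (2,3)
Step 4: enter (2,3), '.' pass, move right to (2,4)
Step 5: enter (2,4), '.' pass, move right to (2,5)
Step 6: enter (2,5), '.' pass, move right to (2,6)
Step 7: enter (2,6), '.' pass, move right to (2,7)
Step 8: enter (2,7), '.' pass, move right to (2,8)
Step 9: enter (2,8), '.' pass, move right to (2,9)
Step 10: enter (2,9), '.' pass, move right to (2,10)
Step 11: at (2,10) — EXIT via right edge, pos 2

Answer: right 2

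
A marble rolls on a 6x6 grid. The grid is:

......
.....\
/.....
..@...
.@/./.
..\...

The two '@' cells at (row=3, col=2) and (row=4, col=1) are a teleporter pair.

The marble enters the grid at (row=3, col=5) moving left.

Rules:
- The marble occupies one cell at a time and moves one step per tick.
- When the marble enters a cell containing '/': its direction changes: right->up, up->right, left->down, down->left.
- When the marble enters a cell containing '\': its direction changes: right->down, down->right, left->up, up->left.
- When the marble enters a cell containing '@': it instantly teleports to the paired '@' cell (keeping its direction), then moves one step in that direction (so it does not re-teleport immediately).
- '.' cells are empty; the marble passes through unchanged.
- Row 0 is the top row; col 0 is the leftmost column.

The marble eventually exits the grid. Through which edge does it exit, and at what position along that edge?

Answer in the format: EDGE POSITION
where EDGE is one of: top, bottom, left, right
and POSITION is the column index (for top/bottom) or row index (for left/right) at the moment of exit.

Step 1: enter (3,5), '.' pass, move left to (3,4)
Step 2: enter (3,4), '.' pass, move left to (3,3)
Step 3: enter (3,3), '.' pass, move left to (3,2)
Step 4: enter (3,2), '@' teleport (3,2)->(4,1), also enter (4,1), move left to (4,0)
Step 5: enter (4,0), '.' pass, move left to (4,-1)
Step 6: at (4,-1) — EXIT via left edge, pos 4

Answer: left 4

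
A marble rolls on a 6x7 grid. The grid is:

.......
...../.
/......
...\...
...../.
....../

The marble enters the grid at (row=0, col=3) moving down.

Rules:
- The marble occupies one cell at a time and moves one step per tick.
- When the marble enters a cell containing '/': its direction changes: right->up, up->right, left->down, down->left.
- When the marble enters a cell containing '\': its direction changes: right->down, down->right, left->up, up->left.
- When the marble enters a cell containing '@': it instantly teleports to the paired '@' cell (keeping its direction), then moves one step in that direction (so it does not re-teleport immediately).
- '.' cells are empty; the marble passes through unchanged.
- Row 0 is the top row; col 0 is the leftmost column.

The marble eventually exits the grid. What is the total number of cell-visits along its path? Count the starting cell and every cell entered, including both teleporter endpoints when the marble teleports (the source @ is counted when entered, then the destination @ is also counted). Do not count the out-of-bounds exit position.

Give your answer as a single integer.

Step 1: enter (0,3), '.' pass, move down to (1,3)
Step 2: enter (1,3), '.' pass, move down to (2,3)
Step 3: enter (2,3), '.' pass, move down to (3,3)
Step 4: enter (3,3), '\' deflects down->right, move right to (3,4)
Step 5: enter (3,4), '.' pass, move right to (3,5)
Step 6: enter (3,5), '.' pass, move right to (3,6)
Step 7: enter (3,6), '.' pass, move right to (3,7)
Step 8: at (3,7) — EXIT via right edge, pos 3
Path length (cell visits): 7

Answer: 7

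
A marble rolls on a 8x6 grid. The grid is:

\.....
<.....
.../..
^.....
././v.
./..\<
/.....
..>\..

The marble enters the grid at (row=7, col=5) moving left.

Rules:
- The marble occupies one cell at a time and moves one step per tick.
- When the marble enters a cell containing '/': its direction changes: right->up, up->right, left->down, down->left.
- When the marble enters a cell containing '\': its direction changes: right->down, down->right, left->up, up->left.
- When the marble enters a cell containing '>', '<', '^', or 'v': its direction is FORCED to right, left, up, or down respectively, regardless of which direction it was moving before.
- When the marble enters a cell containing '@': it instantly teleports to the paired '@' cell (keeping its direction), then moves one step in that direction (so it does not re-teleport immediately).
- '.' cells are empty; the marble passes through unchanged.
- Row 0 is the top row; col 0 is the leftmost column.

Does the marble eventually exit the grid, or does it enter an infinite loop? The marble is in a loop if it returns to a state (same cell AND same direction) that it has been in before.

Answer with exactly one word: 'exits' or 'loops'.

Step 1: enter (7,5), '.' pass, move left to (7,4)
Step 2: enter (7,4), '.' pass, move left to (7,3)
Step 3: enter (7,3), '\' deflects left->up, move up to (6,3)
Step 4: enter (6,3), '.' pass, move up to (5,3)
Step 5: enter (5,3), '.' pass, move up to (4,3)
Step 6: enter (4,3), '/' deflects up->right, move right to (4,4)
Step 7: enter (4,4), 'v' forces right->down, move down to (5,4)
Step 8: enter (5,4), '\' deflects down->right, move right to (5,5)
Step 9: enter (5,5), '<' forces right->left, move left to (5,4)
Step 10: enter (5,4), '\' deflects left->up, move up to (4,4)
Step 11: enter (4,4), 'v' forces up->down, move down to (5,4)
Step 12: at (5,4) dir=down — LOOP DETECTED (seen before)

Answer: loops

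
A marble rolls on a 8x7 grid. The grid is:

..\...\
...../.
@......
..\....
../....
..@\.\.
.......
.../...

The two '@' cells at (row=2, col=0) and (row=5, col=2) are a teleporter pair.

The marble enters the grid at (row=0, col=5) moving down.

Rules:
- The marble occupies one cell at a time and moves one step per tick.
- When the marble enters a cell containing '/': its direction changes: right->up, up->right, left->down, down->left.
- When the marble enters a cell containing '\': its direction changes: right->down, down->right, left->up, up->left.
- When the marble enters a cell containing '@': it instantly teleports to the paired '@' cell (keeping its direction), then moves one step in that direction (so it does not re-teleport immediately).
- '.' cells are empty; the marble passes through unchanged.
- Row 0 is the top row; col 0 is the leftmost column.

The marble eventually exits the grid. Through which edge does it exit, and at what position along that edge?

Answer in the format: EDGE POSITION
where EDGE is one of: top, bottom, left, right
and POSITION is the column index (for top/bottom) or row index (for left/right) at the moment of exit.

Step 1: enter (0,5), '.' pass, move down to (1,5)
Step 2: enter (1,5), '/' deflects down->left, move left to (1,4)
Step 3: enter (1,4), '.' pass, move left to (1,3)
Step 4: enter (1,3), '.' pass, move left to (1,2)
Step 5: enter (1,2), '.' pass, move left to (1,1)
Step 6: enter (1,1), '.' pass, move left to (1,0)
Step 7: enter (1,0), '.' pass, move left to (1,-1)
Step 8: at (1,-1) — EXIT via left edge, pos 1

Answer: left 1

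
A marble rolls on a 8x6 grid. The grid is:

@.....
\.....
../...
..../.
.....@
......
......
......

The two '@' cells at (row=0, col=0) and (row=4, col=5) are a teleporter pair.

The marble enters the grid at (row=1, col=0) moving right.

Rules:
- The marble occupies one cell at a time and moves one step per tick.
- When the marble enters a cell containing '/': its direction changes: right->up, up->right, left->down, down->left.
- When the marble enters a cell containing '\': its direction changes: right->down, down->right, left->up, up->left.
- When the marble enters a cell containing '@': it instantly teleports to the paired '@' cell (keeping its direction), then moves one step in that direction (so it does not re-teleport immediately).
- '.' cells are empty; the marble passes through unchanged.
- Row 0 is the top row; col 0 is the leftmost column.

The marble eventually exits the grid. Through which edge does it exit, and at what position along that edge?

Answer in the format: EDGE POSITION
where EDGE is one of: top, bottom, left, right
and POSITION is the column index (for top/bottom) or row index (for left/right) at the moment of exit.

Step 1: enter (1,0), '\' deflects right->down, move down to (2,0)
Step 2: enter (2,0), '.' pass, move down to (3,0)
Step 3: enter (3,0), '.' pass, move down to (4,0)
Step 4: enter (4,0), '.' pass, move down to (5,0)
Step 5: enter (5,0), '.' pass, move down to (6,0)
Step 6: enter (6,0), '.' pass, move down to (7,0)
Step 7: enter (7,0), '.' pass, move down to (8,0)
Step 8: at (8,0) — EXIT via bottom edge, pos 0

Answer: bottom 0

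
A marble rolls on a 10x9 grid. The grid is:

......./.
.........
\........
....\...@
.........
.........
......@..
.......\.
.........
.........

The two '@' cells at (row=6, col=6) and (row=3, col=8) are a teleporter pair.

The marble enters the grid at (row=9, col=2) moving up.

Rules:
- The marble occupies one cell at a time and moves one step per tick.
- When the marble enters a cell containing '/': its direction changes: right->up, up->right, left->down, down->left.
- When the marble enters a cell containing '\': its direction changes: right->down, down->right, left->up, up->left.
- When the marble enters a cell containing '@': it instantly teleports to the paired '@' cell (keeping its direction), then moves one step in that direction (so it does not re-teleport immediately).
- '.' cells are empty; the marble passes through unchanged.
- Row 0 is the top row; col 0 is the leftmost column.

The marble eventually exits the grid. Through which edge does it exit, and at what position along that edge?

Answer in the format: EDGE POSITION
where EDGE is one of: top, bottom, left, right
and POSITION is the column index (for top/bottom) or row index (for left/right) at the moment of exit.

Step 1: enter (9,2), '.' pass, move up to (8,2)
Step 2: enter (8,2), '.' pass, move up to (7,2)
Step 3: enter (7,2), '.' pass, move up to (6,2)
Step 4: enter (6,2), '.' pass, move up to (5,2)
Step 5: enter (5,2), '.' pass, move up to (4,2)
Step 6: enter (4,2), '.' pass, move up to (3,2)
Step 7: enter (3,2), '.' pass, move up to (2,2)
Step 8: enter (2,2), '.' pass, move up to (1,2)
Step 9: enter (1,2), '.' pass, move up to (0,2)
Step 10: enter (0,2), '.' pass, move up to (-1,2)
Step 11: at (-1,2) — EXIT via top edge, pos 2

Answer: top 2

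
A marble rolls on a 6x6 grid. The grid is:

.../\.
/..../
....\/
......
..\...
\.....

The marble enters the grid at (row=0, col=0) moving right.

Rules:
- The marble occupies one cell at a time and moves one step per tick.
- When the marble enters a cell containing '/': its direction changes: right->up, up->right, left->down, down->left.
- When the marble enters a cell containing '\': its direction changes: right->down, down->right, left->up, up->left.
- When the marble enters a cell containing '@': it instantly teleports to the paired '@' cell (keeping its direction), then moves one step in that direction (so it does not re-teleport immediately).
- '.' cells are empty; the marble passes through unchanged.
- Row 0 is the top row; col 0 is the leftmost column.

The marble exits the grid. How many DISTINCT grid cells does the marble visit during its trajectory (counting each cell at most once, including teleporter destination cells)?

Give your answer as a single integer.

Answer: 4

Derivation:
Step 1: enter (0,0), '.' pass, move right to (0,1)
Step 2: enter (0,1), '.' pass, move right to (0,2)
Step 3: enter (0,2), '.' pass, move right to (0,3)
Step 4: enter (0,3), '/' deflects right->up, move up to (-1,3)
Step 5: at (-1,3) — EXIT via top edge, pos 3
Distinct cells visited: 4 (path length 4)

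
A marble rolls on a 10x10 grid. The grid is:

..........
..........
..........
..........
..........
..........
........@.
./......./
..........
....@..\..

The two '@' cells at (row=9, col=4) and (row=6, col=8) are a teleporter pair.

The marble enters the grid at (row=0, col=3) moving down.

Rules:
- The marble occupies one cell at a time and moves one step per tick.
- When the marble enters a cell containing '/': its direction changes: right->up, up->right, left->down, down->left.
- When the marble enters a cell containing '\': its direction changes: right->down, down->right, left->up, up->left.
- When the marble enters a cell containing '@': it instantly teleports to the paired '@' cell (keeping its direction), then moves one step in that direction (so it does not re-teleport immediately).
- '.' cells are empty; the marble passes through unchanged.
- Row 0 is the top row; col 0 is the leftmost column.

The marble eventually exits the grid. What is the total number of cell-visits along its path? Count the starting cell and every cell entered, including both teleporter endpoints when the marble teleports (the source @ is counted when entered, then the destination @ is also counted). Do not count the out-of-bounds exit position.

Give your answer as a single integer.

Step 1: enter (0,3), '.' pass, move down to (1,3)
Step 2: enter (1,3), '.' pass, move down to (2,3)
Step 3: enter (2,3), '.' pass, move down to (3,3)
Step 4: enter (3,3), '.' pass, move down to (4,3)
Step 5: enter (4,3), '.' pass, move down to (5,3)
Step 6: enter (5,3), '.' pass, move down to (6,3)
Step 7: enter (6,3), '.' pass, move down to (7,3)
Step 8: enter (7,3), '.' pass, move down to (8,3)
Step 9: enter (8,3), '.' pass, move down to (9,3)
Step 10: enter (9,3), '.' pass, move down to (10,3)
Step 11: at (10,3) — EXIT via bottom edge, pos 3
Path length (cell visits): 10

Answer: 10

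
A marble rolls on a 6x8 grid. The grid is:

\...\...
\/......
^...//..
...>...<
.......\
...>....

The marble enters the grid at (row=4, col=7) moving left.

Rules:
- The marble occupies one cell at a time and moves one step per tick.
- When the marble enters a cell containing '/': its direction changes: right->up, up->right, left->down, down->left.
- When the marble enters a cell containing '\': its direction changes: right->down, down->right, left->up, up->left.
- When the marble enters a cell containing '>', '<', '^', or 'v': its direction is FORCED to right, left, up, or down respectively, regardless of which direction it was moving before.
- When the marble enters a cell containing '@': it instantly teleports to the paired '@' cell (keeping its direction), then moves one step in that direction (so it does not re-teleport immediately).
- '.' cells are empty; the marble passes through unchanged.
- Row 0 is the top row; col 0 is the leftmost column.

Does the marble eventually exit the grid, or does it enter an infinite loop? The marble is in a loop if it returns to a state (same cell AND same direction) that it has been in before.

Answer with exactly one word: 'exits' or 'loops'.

Answer: loops

Derivation:
Step 1: enter (4,7), '\' deflects left->up, move up to (3,7)
Step 2: enter (3,7), '<' forces up->left, move left to (3,6)
Step 3: enter (3,6), '.' pass, move left to (3,5)
Step 4: enter (3,5), '.' pass, move left to (3,4)
Step 5: enter (3,4), '.' pass, move left to (3,3)
Step 6: enter (3,3), '>' forces left->right, move right to (3,4)
Step 7: enter (3,4), '.' pass, move right to (3,5)
Step 8: enter (3,5), '.' pass, move right to (3,6)
Step 9: enter (3,6), '.' pass, move right to (3,7)
Step 10: enter (3,7), '<' forces right->left, move left to (3,6)
Step 11: at (3,6) dir=left — LOOP DETECTED (seen before)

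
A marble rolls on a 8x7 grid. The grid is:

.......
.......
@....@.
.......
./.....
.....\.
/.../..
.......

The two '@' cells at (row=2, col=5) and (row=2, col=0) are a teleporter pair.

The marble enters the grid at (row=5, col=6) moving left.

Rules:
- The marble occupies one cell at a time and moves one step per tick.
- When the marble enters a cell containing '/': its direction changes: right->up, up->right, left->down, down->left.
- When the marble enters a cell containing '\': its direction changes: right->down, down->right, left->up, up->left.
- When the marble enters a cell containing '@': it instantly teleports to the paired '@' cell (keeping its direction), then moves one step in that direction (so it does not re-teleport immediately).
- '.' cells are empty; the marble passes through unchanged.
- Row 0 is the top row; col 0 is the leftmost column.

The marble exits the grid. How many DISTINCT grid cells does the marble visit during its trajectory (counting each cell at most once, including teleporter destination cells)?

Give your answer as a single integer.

Step 1: enter (5,6), '.' pass, move left to (5,5)
Step 2: enter (5,5), '\' deflects left->up, move up to (4,5)
Step 3: enter (4,5), '.' pass, move up to (3,5)
Step 4: enter (3,5), '.' pass, move up to (2,5)
Step 5: enter (2,5), '@' teleport (2,5)->(2,0), also enter (2,0), move up to (1,0)
Step 6: enter (1,0), '.' pass, move up to (0,0)
Step 7: enter (0,0), '.' pass, move up to (-1,0)
Step 8: at (-1,0) — EXIT via top edge, pos 0
Distinct cells visited: 8 (path length 8)

Answer: 8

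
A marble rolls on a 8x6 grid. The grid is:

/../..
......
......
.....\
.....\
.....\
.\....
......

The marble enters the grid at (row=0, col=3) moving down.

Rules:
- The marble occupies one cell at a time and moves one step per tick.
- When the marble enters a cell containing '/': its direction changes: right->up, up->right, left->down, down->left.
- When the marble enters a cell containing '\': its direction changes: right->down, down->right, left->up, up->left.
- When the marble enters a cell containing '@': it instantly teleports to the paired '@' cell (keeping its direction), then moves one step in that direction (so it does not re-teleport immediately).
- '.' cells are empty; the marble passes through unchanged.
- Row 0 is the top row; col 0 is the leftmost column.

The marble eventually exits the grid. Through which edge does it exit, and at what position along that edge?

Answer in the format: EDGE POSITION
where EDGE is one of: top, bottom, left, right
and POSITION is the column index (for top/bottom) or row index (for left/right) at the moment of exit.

Answer: bottom 0

Derivation:
Step 1: enter (0,3), '/' deflects down->left, move left to (0,2)
Step 2: enter (0,2), '.' pass, move left to (0,1)
Step 3: enter (0,1), '.' pass, move left to (0,0)
Step 4: enter (0,0), '/' deflects left->down, move down to (1,0)
Step 5: enter (1,0), '.' pass, move down to (2,0)
Step 6: enter (2,0), '.' pass, move down to (3,0)
Step 7: enter (3,0), '.' pass, move down to (4,0)
Step 8: enter (4,0), '.' pass, move down to (5,0)
Step 9: enter (5,0), '.' pass, move down to (6,0)
Step 10: enter (6,0), '.' pass, move down to (7,0)
Step 11: enter (7,0), '.' pass, move down to (8,0)
Step 12: at (8,0) — EXIT via bottom edge, pos 0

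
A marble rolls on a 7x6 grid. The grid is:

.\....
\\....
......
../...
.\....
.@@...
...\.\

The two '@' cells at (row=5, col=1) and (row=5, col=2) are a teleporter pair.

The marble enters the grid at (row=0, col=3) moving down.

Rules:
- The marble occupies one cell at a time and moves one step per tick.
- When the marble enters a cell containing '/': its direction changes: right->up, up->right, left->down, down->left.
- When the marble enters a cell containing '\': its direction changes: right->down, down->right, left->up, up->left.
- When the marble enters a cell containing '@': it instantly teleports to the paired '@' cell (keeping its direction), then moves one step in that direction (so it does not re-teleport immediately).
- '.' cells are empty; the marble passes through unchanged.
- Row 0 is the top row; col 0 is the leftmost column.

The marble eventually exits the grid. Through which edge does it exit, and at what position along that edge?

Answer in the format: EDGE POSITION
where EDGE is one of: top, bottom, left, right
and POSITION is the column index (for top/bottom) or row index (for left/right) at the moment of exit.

Answer: bottom 5

Derivation:
Step 1: enter (0,3), '.' pass, move down to (1,3)
Step 2: enter (1,3), '.' pass, move down to (2,3)
Step 3: enter (2,3), '.' pass, move down to (3,3)
Step 4: enter (3,3), '.' pass, move down to (4,3)
Step 5: enter (4,3), '.' pass, move down to (5,3)
Step 6: enter (5,3), '.' pass, move down to (6,3)
Step 7: enter (6,3), '\' deflects down->right, move right to (6,4)
Step 8: enter (6,4), '.' pass, move right to (6,5)
Step 9: enter (6,5), '\' deflects right->down, move down to (7,5)
Step 10: at (7,5) — EXIT via bottom edge, pos 5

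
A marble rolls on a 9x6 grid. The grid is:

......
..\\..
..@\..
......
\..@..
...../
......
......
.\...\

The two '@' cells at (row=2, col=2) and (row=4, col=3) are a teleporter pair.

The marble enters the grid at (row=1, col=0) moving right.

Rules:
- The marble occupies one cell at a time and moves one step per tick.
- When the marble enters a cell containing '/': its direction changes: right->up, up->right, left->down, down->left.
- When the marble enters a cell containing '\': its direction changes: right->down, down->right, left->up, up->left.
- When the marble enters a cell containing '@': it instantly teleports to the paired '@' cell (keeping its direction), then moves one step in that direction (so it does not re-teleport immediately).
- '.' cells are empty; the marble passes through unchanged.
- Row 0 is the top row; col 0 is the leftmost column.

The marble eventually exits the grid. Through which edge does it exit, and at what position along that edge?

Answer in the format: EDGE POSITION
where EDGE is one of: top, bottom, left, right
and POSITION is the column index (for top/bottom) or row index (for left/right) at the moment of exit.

Step 1: enter (1,0), '.' pass, move right to (1,1)
Step 2: enter (1,1), '.' pass, move right to (1,2)
Step 3: enter (1,2), '\' deflects right->down, move down to (2,2)
Step 4: enter (2,2), '@' teleport (2,2)->(4,3), also enter (4,3), move down to (5,3)
Step 5: enter (5,3), '.' pass, move down to (6,3)
Step 6: enter (6,3), '.' pass, move down to (7,3)
Step 7: enter (7,3), '.' pass, move down to (8,3)
Step 8: enter (8,3), '.' pass, move down to (9,3)
Step 9: at (9,3) — EXIT via bottom edge, pos 3

Answer: bottom 3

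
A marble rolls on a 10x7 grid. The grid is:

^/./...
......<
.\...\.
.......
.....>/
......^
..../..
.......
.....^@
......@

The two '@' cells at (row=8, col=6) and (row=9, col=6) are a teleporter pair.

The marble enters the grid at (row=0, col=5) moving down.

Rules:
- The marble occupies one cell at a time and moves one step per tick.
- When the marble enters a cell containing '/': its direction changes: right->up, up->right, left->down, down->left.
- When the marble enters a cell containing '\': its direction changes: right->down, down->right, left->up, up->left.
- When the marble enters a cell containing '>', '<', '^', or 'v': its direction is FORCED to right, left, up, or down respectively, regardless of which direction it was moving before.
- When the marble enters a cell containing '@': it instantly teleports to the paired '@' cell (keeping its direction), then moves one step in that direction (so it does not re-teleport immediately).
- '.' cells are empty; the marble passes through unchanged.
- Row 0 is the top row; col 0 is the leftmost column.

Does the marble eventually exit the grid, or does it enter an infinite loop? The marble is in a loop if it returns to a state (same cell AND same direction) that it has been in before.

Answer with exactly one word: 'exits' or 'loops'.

Answer: exits

Derivation:
Step 1: enter (0,5), '.' pass, move down to (1,5)
Step 2: enter (1,5), '.' pass, move down to (2,5)
Step 3: enter (2,5), '\' deflects down->right, move right to (2,6)
Step 4: enter (2,6), '.' pass, move right to (2,7)
Step 5: at (2,7) — EXIT via right edge, pos 2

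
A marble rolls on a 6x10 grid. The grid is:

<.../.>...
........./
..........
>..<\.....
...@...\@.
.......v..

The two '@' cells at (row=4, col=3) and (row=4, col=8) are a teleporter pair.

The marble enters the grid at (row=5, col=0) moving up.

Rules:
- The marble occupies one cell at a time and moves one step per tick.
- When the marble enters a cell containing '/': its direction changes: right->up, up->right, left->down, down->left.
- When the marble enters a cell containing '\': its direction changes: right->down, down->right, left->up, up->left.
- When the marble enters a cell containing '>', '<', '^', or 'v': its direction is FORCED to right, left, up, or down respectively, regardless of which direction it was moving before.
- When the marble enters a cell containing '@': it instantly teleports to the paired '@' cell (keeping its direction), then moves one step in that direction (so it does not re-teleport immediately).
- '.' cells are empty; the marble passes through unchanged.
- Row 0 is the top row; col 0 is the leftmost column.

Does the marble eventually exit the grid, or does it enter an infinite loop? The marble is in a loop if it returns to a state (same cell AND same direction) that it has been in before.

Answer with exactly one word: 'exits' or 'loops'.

Step 1: enter (5,0), '.' pass, move up to (4,0)
Step 2: enter (4,0), '.' pass, move up to (3,0)
Step 3: enter (3,0), '>' forces up->right, move right to (3,1)
Step 4: enter (3,1), '.' pass, move right to (3,2)
Step 5: enter (3,2), '.' pass, move right to (3,3)
Step 6: enter (3,3), '<' forces right->left, move left to (3,2)
Step 7: enter (3,2), '.' pass, move left to (3,1)
Step 8: enter (3,1), '.' pass, move left to (3,0)
Step 9: enter (3,0), '>' forces left->right, move right to (3,1)
Step 10: at (3,1) dir=right — LOOP DETECTED (seen before)

Answer: loops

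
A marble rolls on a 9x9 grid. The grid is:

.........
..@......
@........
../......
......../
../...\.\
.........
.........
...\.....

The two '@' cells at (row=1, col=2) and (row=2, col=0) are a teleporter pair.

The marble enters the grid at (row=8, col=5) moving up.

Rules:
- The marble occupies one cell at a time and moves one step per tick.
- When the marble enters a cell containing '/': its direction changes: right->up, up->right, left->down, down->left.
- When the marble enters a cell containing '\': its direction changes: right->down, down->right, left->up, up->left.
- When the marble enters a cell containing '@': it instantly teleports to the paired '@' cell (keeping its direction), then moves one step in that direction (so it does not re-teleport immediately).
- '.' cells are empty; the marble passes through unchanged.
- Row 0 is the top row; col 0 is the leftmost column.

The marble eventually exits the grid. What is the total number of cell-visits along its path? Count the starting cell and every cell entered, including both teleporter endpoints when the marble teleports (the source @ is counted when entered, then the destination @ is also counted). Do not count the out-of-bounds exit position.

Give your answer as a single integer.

Answer: 9

Derivation:
Step 1: enter (8,5), '.' pass, move up to (7,5)
Step 2: enter (7,5), '.' pass, move up to (6,5)
Step 3: enter (6,5), '.' pass, move up to (5,5)
Step 4: enter (5,5), '.' pass, move up to (4,5)
Step 5: enter (4,5), '.' pass, move up to (3,5)
Step 6: enter (3,5), '.' pass, move up to (2,5)
Step 7: enter (2,5), '.' pass, move up to (1,5)
Step 8: enter (1,5), '.' pass, move up to (0,5)
Step 9: enter (0,5), '.' pass, move up to (-1,5)
Step 10: at (-1,5) — EXIT via top edge, pos 5
Path length (cell visits): 9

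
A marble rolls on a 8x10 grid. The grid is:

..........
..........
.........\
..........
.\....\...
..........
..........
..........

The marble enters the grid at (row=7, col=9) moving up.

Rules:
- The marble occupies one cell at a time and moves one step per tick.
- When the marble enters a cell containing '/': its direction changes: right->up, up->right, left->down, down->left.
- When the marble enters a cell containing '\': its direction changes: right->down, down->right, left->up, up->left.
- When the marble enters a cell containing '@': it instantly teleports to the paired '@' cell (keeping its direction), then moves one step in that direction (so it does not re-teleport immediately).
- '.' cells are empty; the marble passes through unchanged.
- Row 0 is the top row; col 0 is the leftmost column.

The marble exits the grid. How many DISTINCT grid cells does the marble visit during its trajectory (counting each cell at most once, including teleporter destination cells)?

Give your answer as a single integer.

Answer: 15

Derivation:
Step 1: enter (7,9), '.' pass, move up to (6,9)
Step 2: enter (6,9), '.' pass, move up to (5,9)
Step 3: enter (5,9), '.' pass, move up to (4,9)
Step 4: enter (4,9), '.' pass, move up to (3,9)
Step 5: enter (3,9), '.' pass, move up to (2,9)
Step 6: enter (2,9), '\' deflects up->left, move left to (2,8)
Step 7: enter (2,8), '.' pass, move left to (2,7)
Step 8: enter (2,7), '.' pass, move left to (2,6)
Step 9: enter (2,6), '.' pass, move left to (2,5)
Step 10: enter (2,5), '.' pass, move left to (2,4)
Step 11: enter (2,4), '.' pass, move left to (2,3)
Step 12: enter (2,3), '.' pass, move left to (2,2)
Step 13: enter (2,2), '.' pass, move left to (2,1)
Step 14: enter (2,1), '.' pass, move left to (2,0)
Step 15: enter (2,0), '.' pass, move left to (2,-1)
Step 16: at (2,-1) — EXIT via left edge, pos 2
Distinct cells visited: 15 (path length 15)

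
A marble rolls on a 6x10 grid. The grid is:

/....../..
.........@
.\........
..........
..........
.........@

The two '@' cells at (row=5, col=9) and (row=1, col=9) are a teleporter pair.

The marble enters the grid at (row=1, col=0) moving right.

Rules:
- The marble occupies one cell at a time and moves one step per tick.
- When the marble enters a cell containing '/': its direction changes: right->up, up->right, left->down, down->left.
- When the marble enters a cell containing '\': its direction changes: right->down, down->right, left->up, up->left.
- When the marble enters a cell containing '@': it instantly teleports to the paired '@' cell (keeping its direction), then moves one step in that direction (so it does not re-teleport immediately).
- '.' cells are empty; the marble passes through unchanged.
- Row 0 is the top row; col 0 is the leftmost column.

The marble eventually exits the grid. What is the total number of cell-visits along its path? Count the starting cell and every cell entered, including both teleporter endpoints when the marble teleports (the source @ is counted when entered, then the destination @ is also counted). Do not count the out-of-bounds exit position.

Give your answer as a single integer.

Step 1: enter (1,0), '.' pass, move right to (1,1)
Step 2: enter (1,1), '.' pass, move right to (1,2)
Step 3: enter (1,2), '.' pass, move right to (1,3)
Step 4: enter (1,3), '.' pass, move right to (1,4)
Step 5: enter (1,4), '.' pass, move right to (1,5)
Step 6: enter (1,5), '.' pass, move right to (1,6)
Step 7: enter (1,6), '.' pass, move right to (1,7)
Step 8: enter (1,7), '.' pass, move right to (1,8)
Step 9: enter (1,8), '.' pass, move right to (1,9)
Step 10: enter (1,9), '@' teleport (1,9)->(5,9), also enter (5,9), move right to (5,10)
Step 11: at (5,10) — EXIT via right edge, pos 5
Path length (cell visits): 11

Answer: 11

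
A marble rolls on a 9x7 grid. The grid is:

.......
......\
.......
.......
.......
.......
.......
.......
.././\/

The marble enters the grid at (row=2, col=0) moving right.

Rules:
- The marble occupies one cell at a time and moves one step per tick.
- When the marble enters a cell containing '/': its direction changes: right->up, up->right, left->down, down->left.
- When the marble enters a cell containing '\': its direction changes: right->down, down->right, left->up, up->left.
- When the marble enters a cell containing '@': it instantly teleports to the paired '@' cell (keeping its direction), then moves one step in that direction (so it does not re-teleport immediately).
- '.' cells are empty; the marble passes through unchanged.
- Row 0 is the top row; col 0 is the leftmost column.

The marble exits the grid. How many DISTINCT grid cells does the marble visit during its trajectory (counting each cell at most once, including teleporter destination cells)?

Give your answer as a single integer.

Answer: 7

Derivation:
Step 1: enter (2,0), '.' pass, move right to (2,1)
Step 2: enter (2,1), '.' pass, move right to (2,2)
Step 3: enter (2,2), '.' pass, move right to (2,3)
Step 4: enter (2,3), '.' pass, move right to (2,4)
Step 5: enter (2,4), '.' pass, move right to (2,5)
Step 6: enter (2,5), '.' pass, move right to (2,6)
Step 7: enter (2,6), '.' pass, move right to (2,7)
Step 8: at (2,7) — EXIT via right edge, pos 2
Distinct cells visited: 7 (path length 7)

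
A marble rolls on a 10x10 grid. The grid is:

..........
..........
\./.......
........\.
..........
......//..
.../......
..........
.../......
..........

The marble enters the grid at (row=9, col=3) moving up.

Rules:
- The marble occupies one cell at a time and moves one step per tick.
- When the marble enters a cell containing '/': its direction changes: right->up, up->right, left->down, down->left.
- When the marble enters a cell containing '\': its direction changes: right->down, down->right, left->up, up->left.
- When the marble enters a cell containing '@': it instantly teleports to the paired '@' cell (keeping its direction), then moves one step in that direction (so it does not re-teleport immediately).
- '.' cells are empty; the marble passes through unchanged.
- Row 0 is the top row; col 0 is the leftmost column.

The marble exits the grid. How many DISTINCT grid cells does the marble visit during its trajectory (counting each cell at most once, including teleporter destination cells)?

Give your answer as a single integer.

Step 1: enter (9,3), '.' pass, move up to (8,3)
Step 2: enter (8,3), '/' deflects up->right, move right to (8,4)
Step 3: enter (8,4), '.' pass, move right to (8,5)
Step 4: enter (8,5), '.' pass, move right to (8,6)
Step 5: enter (8,6), '.' pass, move right to (8,7)
Step 6: enter (8,7), '.' pass, move right to (8,8)
Step 7: enter (8,8), '.' pass, move right to (8,9)
Step 8: enter (8,9), '.' pass, move right to (8,10)
Step 9: at (8,10) — EXIT via right edge, pos 8
Distinct cells visited: 8 (path length 8)

Answer: 8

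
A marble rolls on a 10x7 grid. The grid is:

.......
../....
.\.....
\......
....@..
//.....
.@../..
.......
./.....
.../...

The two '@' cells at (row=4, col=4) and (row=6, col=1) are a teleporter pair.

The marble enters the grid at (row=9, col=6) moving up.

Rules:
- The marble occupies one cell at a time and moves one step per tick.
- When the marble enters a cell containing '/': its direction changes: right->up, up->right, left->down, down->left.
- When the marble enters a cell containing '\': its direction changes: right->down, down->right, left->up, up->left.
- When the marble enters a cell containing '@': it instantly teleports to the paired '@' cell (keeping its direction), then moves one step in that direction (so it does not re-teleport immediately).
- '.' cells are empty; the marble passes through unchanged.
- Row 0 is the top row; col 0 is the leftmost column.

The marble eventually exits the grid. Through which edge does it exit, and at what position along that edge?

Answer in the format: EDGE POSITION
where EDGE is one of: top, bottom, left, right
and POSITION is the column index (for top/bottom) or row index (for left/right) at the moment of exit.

Step 1: enter (9,6), '.' pass, move up to (8,6)
Step 2: enter (8,6), '.' pass, move up to (7,6)
Step 3: enter (7,6), '.' pass, move up to (6,6)
Step 4: enter (6,6), '.' pass, move up to (5,6)
Step 5: enter (5,6), '.' pass, move up to (4,6)
Step 6: enter (4,6), '.' pass, move up to (3,6)
Step 7: enter (3,6), '.' pass, move up to (2,6)
Step 8: enter (2,6), '.' pass, move up to (1,6)
Step 9: enter (1,6), '.' pass, move up to (0,6)
Step 10: enter (0,6), '.' pass, move up to (-1,6)
Step 11: at (-1,6) — EXIT via top edge, pos 6

Answer: top 6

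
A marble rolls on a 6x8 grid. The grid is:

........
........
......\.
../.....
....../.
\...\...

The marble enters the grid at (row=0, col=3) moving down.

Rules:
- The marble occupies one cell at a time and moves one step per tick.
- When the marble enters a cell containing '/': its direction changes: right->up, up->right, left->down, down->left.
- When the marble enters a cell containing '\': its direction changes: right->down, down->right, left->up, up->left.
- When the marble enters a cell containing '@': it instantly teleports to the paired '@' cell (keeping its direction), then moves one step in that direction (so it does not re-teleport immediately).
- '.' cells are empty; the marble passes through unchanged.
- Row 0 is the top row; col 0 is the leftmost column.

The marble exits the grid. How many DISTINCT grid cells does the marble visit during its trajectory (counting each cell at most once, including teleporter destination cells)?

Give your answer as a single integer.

Answer: 6

Derivation:
Step 1: enter (0,3), '.' pass, move down to (1,3)
Step 2: enter (1,3), '.' pass, move down to (2,3)
Step 3: enter (2,3), '.' pass, move down to (3,3)
Step 4: enter (3,3), '.' pass, move down to (4,3)
Step 5: enter (4,3), '.' pass, move down to (5,3)
Step 6: enter (5,3), '.' pass, move down to (6,3)
Step 7: at (6,3) — EXIT via bottom edge, pos 3
Distinct cells visited: 6 (path length 6)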